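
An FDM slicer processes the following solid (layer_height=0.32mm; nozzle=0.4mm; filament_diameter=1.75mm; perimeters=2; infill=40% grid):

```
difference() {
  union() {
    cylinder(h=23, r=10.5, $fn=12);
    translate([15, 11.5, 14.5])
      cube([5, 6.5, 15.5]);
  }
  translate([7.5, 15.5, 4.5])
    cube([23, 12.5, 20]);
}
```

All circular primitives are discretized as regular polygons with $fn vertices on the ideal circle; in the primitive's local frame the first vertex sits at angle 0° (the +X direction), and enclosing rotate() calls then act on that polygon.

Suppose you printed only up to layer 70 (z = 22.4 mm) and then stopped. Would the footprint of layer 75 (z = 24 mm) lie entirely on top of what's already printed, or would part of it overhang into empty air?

Compare the two slices. At z = 22.4: the cylinder: section is a regular 12-gon, circumradius r=10.5 (area = (12/2)·10.500²·sin(360°/12) = 330.75 mm²); the cube at (15, 11.5) (footprint 5×6.5) is included at this height (area 32.50 mm²); Combining (union): the 2 present regions are separate (no shared area or edge), so areas and boundary lengths simply add and each stays a separate island — area = 363.25 mm²; the cube at (7.5, 15.5) is present — its section is the full 23×12.5 rectangle (area 287.50 mm²); Taking the first minus the rest: starting from that combined region (363.25 mm²), the 23×12.5 cube at (7.5, 15.5) partially overlaps it — only the 12.50 mm² overlap (of its 287.50 mm²) is removed, clipping the outline — area = 350.75 mm². At z = 24: the cylinder does not reach this height (z outside [0, 23]); the cube at (15, 11.5) is present — its section is the full 5×6.5 rectangle (area 32.50 mm²); Taking the union: only the 5×6.5 cube at (15, 11.5) is present, so the union is just that shape — area = 32.50 mm²; the 23×12.5 cube at (7.5, 15.5) contributes its full rectangle (area 287.50 mm²); After the difference (first − rest): starting from that combined region (32.50 mm²), the 23×12.5 cube at (7.5, 15.5) partially overlaps it — only the 12.50 mm² overlap (of its 287.50 mm²) is removed, clipping the outline — area = 20.00 mm². Checking containment: the cross-section at z = 24 is a subset of the cross-section at z = 22.4.

entirely on top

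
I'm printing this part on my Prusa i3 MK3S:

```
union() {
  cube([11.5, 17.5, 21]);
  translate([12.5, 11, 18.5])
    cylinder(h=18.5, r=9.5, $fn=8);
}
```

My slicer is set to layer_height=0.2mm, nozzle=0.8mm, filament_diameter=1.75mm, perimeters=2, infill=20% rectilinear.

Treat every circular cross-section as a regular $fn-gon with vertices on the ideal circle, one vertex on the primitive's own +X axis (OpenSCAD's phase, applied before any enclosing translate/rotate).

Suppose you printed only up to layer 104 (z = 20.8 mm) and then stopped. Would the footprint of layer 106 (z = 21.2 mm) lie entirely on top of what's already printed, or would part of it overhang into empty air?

entirely on top

Compare the two slices. At z = 20.8: the 11.5×17.5 cube contributes its full rectangle (area 201.25 mm²); the r=9.5 cylinder at (12.5, 11) contributes a regular 8-gon of circumradius 9.5 (area = (8/2)·9.500²·sin(360°/8) = 255.27 mm²); Combining (union): the regions partially overlap — summed areas 456.52 mm² minus the doubly-counted overlap 101.02 mm² gives 355.49 mm² — area = 355.49 mm². At z = 21.2: the cube is absent (z outside [0, 21]); the cylinder at (12.5, 11): section is a regular 8-gon, circumradius r=9.5 (area = (8/2)·9.500²·sin(360°/8) = 255.27 mm²); Merging all regions: only the r=9.5 cylinder at (12.5, 11) is present, so the union is just that shape — area = 255.27 mm². Checking containment: the cross-section at z = 21.2 is a subset of the cross-section at z = 20.8.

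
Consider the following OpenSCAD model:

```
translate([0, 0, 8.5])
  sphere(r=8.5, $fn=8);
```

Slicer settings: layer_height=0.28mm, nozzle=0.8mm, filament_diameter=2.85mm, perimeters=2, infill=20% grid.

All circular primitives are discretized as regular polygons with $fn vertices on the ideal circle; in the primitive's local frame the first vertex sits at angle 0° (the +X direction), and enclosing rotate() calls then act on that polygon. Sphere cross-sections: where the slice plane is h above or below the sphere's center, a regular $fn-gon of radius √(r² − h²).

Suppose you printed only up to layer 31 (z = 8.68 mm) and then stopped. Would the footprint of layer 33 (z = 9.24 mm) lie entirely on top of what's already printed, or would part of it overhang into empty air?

Compare the two slices. At z = 8.68: the r=8.5 sphere contributes a regular 8-gon of circumradius √(8.5²−0.18²) = 8.498 (area = (8/2)·8.498²·sin(360°/8) = 204.26 mm²). At z = 9.24: the r=8.5 sphere slices to a regular 8-gon of circumradius 8.468 (√(r²−h²) with h=0.74 from center) (area = (8/2)·8.468²·sin(360°/8) = 202.81 mm²). Checking containment: the cross-section at z = 9.24 is a subset of the cross-section at z = 8.68.

entirely on top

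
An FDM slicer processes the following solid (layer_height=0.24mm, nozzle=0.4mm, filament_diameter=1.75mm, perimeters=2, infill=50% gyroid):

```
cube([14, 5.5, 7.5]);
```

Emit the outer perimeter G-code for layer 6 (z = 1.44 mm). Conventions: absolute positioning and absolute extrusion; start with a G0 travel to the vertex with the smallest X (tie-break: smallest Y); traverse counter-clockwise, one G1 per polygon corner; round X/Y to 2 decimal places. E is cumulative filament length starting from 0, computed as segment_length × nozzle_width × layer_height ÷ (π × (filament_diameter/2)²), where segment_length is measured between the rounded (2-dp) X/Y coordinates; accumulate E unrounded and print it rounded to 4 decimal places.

At z = 1.44 mm: the cube is present — its section is the full 14×5.5 rectangle. The outline is a single polygon with 4 vertices. Extrusion per mm of travel: 0.4 × 0.24 / (π × 0.875²) = 0.039912. Accumulating E over each segment gives final E = 1.5566.

G0 X0.00 Y0.00 Z1.44
G1 X14.00 Y0.00 E0.5588
G1 X14.00 Y5.50 E0.7783
G1 X0.00 Y5.50 E1.3371
G1 X0.00 Y0.00 E1.5566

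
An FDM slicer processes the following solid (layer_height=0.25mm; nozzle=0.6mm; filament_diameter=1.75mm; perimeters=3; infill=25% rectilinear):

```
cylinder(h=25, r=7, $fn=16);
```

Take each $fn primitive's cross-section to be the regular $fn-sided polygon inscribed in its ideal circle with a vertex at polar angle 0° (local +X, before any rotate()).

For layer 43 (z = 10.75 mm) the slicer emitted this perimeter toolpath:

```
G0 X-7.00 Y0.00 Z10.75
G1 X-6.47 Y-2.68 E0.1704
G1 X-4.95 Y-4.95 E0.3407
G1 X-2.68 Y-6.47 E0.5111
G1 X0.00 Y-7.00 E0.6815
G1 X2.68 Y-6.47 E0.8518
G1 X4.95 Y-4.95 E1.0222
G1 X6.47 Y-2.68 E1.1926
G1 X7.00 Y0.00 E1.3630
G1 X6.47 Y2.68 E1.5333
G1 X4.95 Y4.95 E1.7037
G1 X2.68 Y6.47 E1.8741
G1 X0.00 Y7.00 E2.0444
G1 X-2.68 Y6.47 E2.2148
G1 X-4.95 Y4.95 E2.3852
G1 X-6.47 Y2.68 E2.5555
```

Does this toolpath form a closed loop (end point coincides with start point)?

no

Start point (G0): (-7.00, 0.00). End point (last G1): the path does not return to the start — open.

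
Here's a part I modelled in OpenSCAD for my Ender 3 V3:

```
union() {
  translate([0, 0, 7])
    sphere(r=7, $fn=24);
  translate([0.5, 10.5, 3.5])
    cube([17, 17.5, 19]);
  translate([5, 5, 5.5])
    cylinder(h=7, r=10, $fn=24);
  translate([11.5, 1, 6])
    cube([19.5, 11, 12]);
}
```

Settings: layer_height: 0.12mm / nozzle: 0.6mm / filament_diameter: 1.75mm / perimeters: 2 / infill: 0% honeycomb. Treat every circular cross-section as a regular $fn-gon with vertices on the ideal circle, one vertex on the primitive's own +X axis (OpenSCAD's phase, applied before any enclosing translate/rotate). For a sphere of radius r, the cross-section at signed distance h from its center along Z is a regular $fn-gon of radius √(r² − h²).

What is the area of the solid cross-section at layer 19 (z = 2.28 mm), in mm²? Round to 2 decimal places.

At z = 2.28 mm: the sphere: section is a regular 24-gon, circumradius = √(r²−h²) = √(7²−4.72²) = 5.169 (area = (24/2)·5.169²·sin(360°/24) = 82.99 mm²); the cube at (0.5, 10.5) is not intersected at this z (z outside [3.5, 22.5]); the cylinder at (5, 5) is absent (z outside [5.5, 12.5]); the cube at (11.5, 1) does not reach this height (z outside [6, 18]); Merging all regions: only the r=7 sphere is present, so the union is just that shape — area = 82.99 mm². Overall, the cross-section is a single solid region. Net area = 82.99 mm².

82.99 mm²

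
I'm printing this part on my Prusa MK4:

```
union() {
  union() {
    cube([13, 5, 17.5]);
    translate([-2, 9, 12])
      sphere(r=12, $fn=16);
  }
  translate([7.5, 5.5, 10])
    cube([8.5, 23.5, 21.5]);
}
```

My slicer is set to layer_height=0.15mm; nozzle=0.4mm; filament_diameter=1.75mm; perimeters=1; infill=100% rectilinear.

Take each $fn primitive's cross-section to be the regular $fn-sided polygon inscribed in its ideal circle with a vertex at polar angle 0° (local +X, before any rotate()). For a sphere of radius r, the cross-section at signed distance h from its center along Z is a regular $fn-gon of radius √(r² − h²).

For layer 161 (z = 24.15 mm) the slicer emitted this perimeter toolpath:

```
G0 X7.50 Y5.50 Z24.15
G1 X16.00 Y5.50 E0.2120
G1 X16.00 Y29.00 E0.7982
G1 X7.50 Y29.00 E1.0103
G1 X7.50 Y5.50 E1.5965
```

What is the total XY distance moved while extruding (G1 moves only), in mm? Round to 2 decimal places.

64.00 mm

Sum the Euclidean lengths of each G1 segment: total = 64.00 mm.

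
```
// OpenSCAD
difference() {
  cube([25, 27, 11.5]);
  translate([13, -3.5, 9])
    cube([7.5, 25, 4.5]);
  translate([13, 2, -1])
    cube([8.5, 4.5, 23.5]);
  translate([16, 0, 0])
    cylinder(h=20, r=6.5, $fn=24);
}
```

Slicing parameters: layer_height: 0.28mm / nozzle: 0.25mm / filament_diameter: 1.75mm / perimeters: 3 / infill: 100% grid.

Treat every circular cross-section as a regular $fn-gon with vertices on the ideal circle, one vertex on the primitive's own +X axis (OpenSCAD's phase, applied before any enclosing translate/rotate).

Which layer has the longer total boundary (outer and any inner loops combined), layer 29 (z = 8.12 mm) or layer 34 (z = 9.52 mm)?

Layer 29 (z = 8.12): the 25×27 cube contributes its full rectangle (perimeter 104.00 mm); the cube at (13, -3.5) is absent (z outside [9, 13.5]); the cube at (13, 2) (footprint 8.5×4.5) is included at this height (perimeter 26.00 mm); the cylinder at (16, 0): section is a regular 24-gon, circumradius r=6.5 (perimeter = 2·24·6.500·sin(180°/24) = 40.72 mm); After the difference (first − rest): starting from the 25×27 cube, the 8.5×4.5 cube at (13, 2) lies wholly inside it (removes its full 38.25 mm² and its 26.00 mm outline becomes a hole wall); the r=6.5 cylinder at (16, 0) partially overlaps it — only the 33.36 mm² overlap (of its 131.22 mm²) is removed, clipping the outline — boundary = 114.01 mm. So its perimeter = 114.01 mm. Layer 34 (z = 9.52): the cube (footprint 25×27) is included at this height (perimeter 104.00 mm); the 7.5×25 cube at (13, -3.5) contributes its full rectangle (perimeter 65.00 mm); the 8.5×4.5 cube at (13, 2) contributes its full rectangle (perimeter 26.00 mm); the r=6.5 cylinder at (16, 0) contributes a regular 24-gon of circumradius 6.5 (perimeter = 2·24·6.500·sin(180°/24) = 40.72 mm); After the difference (first − rest): starting from the 25×27 cube, the 7.5×25 cube at (13, -3.5) partially overlaps it — only the 161.25 mm² overlap (of its 187.50 mm²) is removed, clipping the outline; the 8.5×4.5 cube at (13, 2) partially overlaps it — only the 4.50 mm² overlap (of its 38.25 mm²) is removed, clipping the outline; the r=6.5 cylinder at (16, 0) partially overlaps it — only the 18.36 mm² overlap (of its 131.22 mm²) is removed, clipping the outline — boundary = 144.01 mm. So its perimeter = 144.01 mm. Layer 34 is larger (144.01 vs 114.01 mm).

layer 34 (z = 9.52 mm)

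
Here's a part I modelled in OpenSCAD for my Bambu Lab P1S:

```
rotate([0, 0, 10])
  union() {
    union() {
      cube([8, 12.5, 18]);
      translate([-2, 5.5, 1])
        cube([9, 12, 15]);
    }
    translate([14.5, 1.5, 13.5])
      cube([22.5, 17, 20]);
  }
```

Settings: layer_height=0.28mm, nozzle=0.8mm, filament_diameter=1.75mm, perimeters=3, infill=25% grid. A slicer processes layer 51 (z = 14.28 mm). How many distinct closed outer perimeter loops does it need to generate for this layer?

2

At z = 14.28 mm: the cube (footprint 8×12.5) is included at this height; the cube at (-2, 5.5) (footprint 9×12) is included at this height; Taking the union: the regions partially overlap (shared area 49.00 mm²), so overlapping operands fuse into one piece — 1 connected region; the 22.5×17 cube at (14.5, 1.5) contributes its full rectangle; Combining (union): the 2 present regions are separate (no shared area or edge), so areas and boundary lengths simply add and each stays a separate island — 2 connected regions; (rotated 10° about Z; rotation is an isometry so areas/perimeters/island counts are preserved). The result has 2 disconnected regions.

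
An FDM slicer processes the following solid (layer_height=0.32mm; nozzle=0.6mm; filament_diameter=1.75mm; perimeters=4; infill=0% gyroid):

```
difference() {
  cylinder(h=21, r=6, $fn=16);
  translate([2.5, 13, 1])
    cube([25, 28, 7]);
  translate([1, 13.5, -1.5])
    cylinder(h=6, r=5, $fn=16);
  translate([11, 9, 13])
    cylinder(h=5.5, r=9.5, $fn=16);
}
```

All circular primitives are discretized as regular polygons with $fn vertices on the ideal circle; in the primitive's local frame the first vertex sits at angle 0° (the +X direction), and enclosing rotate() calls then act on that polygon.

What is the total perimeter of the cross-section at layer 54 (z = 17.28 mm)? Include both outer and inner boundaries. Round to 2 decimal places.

37.32 mm

At z = 17.28 mm: the cylinder: section is a regular 16-gon, circumradius r=6 (perimeter = 2·16·6.000·sin(180°/16) = 37.46 mm); the cube at (2.5, 13) is absent (z outside [1, 8]); the cylinder at (1, 13.5) does not reach this height (z outside [-1.5, 4.5]); the r=9.5 cylinder at (11, 9) contributes a regular 16-gon of circumradius 9.5 (perimeter = 2·16·9.500·sin(180°/16) = 59.31 mm); Taking the first minus the rest: starting from the r=6 cylinder, the r=9.5 cylinder at (11, 9) partially overlaps it — only the 4.05 mm² overlap (of its 276.30 mm²) is removed, clipping the outline — boundary = 37.32 mm. Overall, the cross-section is a single solid region. Total boundary length (outer) = 37.32 mm.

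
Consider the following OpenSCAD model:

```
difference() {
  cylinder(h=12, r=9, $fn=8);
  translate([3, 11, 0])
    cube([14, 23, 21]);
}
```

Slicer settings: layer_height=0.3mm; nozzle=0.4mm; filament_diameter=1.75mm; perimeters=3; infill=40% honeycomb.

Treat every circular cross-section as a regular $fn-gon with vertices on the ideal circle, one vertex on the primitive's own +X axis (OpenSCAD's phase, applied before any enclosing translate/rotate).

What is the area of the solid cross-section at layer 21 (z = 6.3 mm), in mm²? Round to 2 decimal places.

229.10 mm²

At z = 6.3 mm: the r=9 cylinder contributes a regular 8-gon of circumradius 9 (area = (8/2)·9.000²·sin(360°/8) = 229.10 mm²); the cube at (3, 11) (footprint 14×23) is included at this height (area 322.00 mm²); Taking the first minus the rest: starting from the r=9 cylinder (229.10 mm²), the 14×23 cube at (3, 11) misses the remaining region (no effect) — area = 229.10 mm². Overall, the cross-section is a single solid region. Net area = 229.10 mm².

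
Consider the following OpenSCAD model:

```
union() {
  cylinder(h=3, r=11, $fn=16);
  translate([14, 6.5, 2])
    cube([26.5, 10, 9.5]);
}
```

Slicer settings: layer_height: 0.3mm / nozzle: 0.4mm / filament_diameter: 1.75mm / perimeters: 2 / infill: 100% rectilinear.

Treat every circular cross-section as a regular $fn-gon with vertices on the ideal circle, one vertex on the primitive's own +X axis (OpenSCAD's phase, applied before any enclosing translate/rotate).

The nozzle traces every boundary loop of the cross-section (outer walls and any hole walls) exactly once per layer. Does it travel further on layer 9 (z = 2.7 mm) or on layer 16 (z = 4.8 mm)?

Layer 9 (z = 2.7): the cylinder: section is a regular 16-gon, circumradius r=11 (perimeter = 2·16·11.000·sin(180°/16) = 68.67 mm); the cube at (14, 6.5) is present — its section is the full 26.5×10 rectangle (perimeter 73.00 mm); Taking the union: the 2 present regions are separate (no shared area or edge), so areas and boundary lengths simply add and each stays a separate island — boundary = 141.67 mm. So its perimeter = 141.67 mm. Layer 16 (z = 4.8): the cylinder does not reach this height (z outside [0, 3]); the cube at (14, 6.5) is present — its section is the full 26.5×10 rectangle (perimeter 73.00 mm); Combining (union): only the 26.5×10 cube at (14, 6.5) is present, so the union is just that shape — boundary = 73.00 mm. So its perimeter = 73.00 mm. Layer 9 is larger (141.67 vs 73.00 mm).

layer 9 (z = 2.7 mm)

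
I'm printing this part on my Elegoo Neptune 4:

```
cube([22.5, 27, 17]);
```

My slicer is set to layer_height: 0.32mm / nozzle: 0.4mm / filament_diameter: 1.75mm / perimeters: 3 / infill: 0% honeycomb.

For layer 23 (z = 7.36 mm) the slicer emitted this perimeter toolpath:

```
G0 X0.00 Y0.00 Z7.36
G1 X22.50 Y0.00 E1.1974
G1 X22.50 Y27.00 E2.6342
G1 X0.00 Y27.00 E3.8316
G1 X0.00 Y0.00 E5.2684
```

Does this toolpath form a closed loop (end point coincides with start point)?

Start point (G0): (0.00, 0.00). End point (last G1): the path returns to the start — closed.

yes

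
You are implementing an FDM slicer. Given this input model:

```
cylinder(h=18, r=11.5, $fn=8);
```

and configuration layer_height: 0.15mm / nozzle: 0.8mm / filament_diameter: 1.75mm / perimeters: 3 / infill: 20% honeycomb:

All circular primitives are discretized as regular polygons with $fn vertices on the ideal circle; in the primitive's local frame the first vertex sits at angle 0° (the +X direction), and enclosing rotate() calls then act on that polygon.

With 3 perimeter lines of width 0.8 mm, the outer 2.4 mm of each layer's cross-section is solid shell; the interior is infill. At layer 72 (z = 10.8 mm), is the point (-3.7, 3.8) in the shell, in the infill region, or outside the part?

At z = 10.8 mm: the r=11.5 cylinder gives a regular 8-gon of circumradius 11.5 (constant along its height). Overall, the cross-section is a single solid region. The nearest boundary edge runs (0.00, 11.50)→(-8.13, 8.13); distance from the point to it = 5.70 mm. The point is inside the cross-section and 5.70 mm from the nearest boundary — more than the 2.4 mm shell width (3 × 0.8), so it's in the infill interior.

infill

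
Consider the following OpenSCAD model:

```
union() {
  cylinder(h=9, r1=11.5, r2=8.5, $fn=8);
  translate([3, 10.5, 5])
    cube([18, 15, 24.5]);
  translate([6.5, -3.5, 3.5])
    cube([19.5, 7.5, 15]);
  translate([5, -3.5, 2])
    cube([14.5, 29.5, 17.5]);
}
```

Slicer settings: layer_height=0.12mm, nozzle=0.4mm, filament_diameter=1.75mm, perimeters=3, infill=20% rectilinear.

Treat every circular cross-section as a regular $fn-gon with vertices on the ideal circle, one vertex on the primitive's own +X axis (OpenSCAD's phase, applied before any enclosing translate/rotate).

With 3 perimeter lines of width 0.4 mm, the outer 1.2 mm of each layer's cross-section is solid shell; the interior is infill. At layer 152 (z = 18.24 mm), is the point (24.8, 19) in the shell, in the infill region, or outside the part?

At z = 18.24 mm: the cone is absent (z outside [0, 9]); the cube at (3, 10.5) is present — its section is the full 18×15 rectangle; the cube at (6.5, -3.5) is present — its section is the full 19.5×7.5 rectangle; the cube at (5, -3.5) (footprint 14.5×29.5) is included at this height; Taking the union: the regions partially overlap (shared area 315.00 mm²), so overlapping operands fuse into one piece — 1 connected region. Overall, the cross-section is a single solid region. The nearest boundary edge runs (21.00, 25.50)→(21.00, 10.50); distance from the point to it = 3.80 mm. The point is not inside any of the regions above, so it lies outside the cross-section (3.80 mm from the nearest boundary).

outside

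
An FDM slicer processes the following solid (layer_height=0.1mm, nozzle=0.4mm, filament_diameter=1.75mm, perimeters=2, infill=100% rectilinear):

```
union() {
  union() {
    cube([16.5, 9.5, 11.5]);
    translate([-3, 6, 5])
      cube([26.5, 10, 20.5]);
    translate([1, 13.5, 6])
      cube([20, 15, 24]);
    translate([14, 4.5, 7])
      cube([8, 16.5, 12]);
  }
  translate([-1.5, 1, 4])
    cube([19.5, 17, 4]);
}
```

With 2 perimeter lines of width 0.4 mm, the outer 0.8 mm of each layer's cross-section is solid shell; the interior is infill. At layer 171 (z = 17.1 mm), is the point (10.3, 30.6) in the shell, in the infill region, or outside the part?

outside

At z = 17.1 mm: the cube does not reach this height (z outside [0, 11.5]); the cube at (-3, 6) is present — its section is the full 26.5×10 rectangle; the cube at (1, 13.5) (footprint 20×15) is included at this height; the cube at (14, 4.5) (footprint 8×16.5) is included at this height; Combining (union): the regions partially overlap (shared area 165.00 mm²), so overlapping operands fuse into one piece — 1 connected region; the cube at (-1.5, 1) is not intersected at this z (z outside [4, 8]); Taking the union: only the result so far is present, so the union is just that shape — 1 connected region. Overall, the cross-section is a single solid region. The nearest boundary edge runs (1.00, 28.50)→(21.00, 28.50); distance from the point to it = 2.10 mm. The point is not inside any of the regions above, so it lies outside the cross-section (2.10 mm from the nearest boundary).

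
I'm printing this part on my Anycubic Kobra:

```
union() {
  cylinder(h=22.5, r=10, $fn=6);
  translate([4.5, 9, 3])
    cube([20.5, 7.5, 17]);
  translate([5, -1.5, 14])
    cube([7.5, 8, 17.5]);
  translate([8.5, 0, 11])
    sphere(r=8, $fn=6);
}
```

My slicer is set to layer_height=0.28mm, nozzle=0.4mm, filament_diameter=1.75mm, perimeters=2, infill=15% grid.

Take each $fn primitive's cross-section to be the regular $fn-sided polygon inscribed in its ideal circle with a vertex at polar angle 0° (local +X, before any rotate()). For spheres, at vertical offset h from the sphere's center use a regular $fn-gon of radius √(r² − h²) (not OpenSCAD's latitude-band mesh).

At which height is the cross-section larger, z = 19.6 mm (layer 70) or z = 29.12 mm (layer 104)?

layer 70 (z = 19.6 mm)

Layer 70 (z = 19.6): the r=10 cylinder contributes a regular 6-gon of circumradius 10 (area = (6/2)·10.000²·sin(360°/6) = 259.81 mm²); the cube at (4.5, 9) (footprint 20.5×7.5) is included at this height (area 153.75 mm²); the cube at (5, -1.5) (footprint 7.5×8) is included at this height (area 60.00 mm²); the sphere at (8.5, 0) is not intersected at this z (|z−center|=8.600 > r=8); Merging all regions: the regions partially overlap — summed areas 473.56 mm² minus the doubly-counted overlap 27.15 mm² gives 446.40 mm² — area = 446.40 mm². So its area = 446.40 mm². Layer 104 (z = 29.12): the cylinder does not reach this height (z outside [0, 22.5]); the cube at (4.5, 9) is absent (z outside [3, 20]); the cube at (5, -1.5) (footprint 7.5×8) is included at this height (area 60.00 mm²); the sphere at (8.5, 0) is absent (|z−center|=18.120 > r=8); Combining (union): only the 7.5×8 cube at (5, -1.5) is present, so the union is just that shape — area = 60.00 mm². So its area = 60.00 mm². Layer 70 is larger (446.40 vs 60.00 mm²).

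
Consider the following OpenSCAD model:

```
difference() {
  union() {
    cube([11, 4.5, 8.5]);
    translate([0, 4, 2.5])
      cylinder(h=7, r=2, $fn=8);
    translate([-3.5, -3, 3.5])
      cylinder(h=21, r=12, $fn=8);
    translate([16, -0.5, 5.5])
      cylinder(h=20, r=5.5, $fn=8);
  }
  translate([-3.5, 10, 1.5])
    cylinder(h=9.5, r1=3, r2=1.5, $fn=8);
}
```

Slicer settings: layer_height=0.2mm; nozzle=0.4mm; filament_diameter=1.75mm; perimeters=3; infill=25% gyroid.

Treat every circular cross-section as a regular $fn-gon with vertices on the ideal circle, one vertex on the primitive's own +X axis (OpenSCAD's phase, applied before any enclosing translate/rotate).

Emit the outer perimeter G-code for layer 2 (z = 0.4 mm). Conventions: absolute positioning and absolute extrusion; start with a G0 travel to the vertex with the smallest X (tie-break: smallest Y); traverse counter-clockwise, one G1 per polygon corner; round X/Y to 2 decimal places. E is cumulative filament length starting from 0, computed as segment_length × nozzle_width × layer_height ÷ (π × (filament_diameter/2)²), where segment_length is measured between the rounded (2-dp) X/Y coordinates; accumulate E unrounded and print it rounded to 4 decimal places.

G0 X0.00 Y0.00 Z0.40
G1 X11.00 Y0.00 E0.3659
G1 X11.00 Y4.50 E0.5155
G1 X0.00 Y4.50 E0.8814
G1 X0.00 Y0.00 E1.0311

At z = 0.4 mm: the cube is present — its section is the full 11×4.5 rectangle; the cylinder at (0, 4) is absent (z outside [2.5, 9.5]); the cylinder at (-3.5, -3) is not intersected at this z (z outside [3.5, 24.5]); the cylinder at (16, -0.5) is not intersected at this z (z outside [5.5, 25.5]); Taking the union: only the 11×4.5 cube is present, so the union is just that shape — 1 connected region; the cone at (-3.5, 10) is absent (z outside [1.5, 11]); Taking the first minus the rest: none of the subtracted shapes is present at this height, so that combined region is unchanged — 1 connected region. The outline is a single polygon with 4 vertices. Extrusion per mm of travel: 0.4 × 0.2 / (π × 0.875²) = 0.033260. Accumulating E over each segment gives final E = 1.0311.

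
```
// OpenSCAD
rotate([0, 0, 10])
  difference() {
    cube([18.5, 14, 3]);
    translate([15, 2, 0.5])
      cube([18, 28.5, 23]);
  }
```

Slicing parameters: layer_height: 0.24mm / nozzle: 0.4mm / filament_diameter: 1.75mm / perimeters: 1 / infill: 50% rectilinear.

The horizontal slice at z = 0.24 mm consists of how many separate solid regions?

1

At z = 0.24 mm: the 18.5×14 cube contributes its full rectangle; the cube at (15, 2) is absent (z outside [0.5, 23.5]); Subtracting the remaining from the first: none of the subtracted shapes is present at this height, so the 18.5×14 cube is unchanged — 1 connected region; (rotated 10° about Z; rotation is an isometry so areas/perimeters/island counts are preserved). The result has 1 disconnected region.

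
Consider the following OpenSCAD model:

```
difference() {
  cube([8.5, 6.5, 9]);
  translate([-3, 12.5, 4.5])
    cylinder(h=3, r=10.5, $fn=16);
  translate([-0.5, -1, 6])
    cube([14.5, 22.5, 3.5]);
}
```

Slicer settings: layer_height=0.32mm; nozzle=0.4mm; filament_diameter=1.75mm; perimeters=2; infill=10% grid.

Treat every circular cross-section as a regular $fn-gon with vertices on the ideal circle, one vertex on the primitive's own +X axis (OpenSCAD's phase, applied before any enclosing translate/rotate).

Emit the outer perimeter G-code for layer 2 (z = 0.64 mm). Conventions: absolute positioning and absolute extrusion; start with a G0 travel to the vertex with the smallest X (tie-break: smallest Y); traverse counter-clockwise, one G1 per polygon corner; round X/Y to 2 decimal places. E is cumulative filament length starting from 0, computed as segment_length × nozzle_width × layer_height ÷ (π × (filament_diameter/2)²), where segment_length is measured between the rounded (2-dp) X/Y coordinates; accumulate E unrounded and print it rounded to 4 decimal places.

At z = 0.64 mm: the 8.5×6.5 cube contributes its full rectangle; the cylinder at (-3, 12.5) is absent (z outside [4.5, 7.5]); the cube at (-0.5, -1) is absent (z outside [6, 9.5]); After the difference (first − rest): none of the subtracted shapes is present at this height, so the 8.5×6.5 cube is unchanged — 1 connected region. The outline is a single polygon with 4 vertices. Extrusion per mm of travel: 0.4 × 0.32 / (π × 0.875²) = 0.053216. Accumulating E over each segment gives final E = 1.5965.

G0 X0.00 Y0.00 Z0.64
G1 X8.50 Y0.00 E0.4523
G1 X8.50 Y6.50 E0.7982
G1 X0.00 Y6.50 E1.2506
G1 X0.00 Y0.00 E1.5965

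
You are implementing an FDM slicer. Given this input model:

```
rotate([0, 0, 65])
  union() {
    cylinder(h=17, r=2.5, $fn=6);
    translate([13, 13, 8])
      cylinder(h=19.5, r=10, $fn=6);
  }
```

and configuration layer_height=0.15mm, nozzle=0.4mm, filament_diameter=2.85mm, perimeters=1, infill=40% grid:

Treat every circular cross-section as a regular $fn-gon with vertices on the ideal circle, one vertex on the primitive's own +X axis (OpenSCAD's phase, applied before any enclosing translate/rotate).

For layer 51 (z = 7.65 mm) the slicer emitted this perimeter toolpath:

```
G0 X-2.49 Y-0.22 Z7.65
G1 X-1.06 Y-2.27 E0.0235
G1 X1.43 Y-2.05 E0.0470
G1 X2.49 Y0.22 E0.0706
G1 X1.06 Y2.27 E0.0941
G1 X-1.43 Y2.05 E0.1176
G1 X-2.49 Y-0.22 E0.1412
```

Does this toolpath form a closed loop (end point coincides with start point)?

yes

Start point (G0): (-2.49, -0.22). End point (last G1): the path returns to the start — closed.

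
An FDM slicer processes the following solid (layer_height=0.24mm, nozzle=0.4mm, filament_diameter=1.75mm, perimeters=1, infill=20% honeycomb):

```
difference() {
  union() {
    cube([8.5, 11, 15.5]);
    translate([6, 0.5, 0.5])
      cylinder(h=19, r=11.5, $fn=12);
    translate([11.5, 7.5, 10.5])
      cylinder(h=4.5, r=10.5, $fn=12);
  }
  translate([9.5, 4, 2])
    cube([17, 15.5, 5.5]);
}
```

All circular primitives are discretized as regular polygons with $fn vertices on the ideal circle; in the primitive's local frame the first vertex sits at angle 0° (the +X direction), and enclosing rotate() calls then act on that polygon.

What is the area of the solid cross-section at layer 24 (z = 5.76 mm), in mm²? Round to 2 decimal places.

At z = 5.76 mm: the cube is present — its section is the full 8.5×11 rectangle (area 93.50 mm²); the r=11.5 cylinder at (6, 0.5) contributes a regular 12-gon of circumradius 11.5 (area = (12/2)·11.500²·sin(360°/12) = 396.75 mm²); the cylinder at (11.5, 7.5) is not intersected at this z (z outside [10.5, 15]); Taking the union: the regions partially overlap — summed areas 490.25 mm² minus the doubly-counted overlap 92.79 mm² gives 397.46 mm² — area = 397.46 mm²; the 17×15.5 cube at (9.5, 4) contributes its full rectangle (area 263.50 mm²); Taking the first minus the rest: starting from that combined region (397.46 mm²), the 17×15.5 cube at (9.5, 4) partially overlaps it — only the 34.22 mm² overlap (of its 263.50 mm²) is removed, clipping the outline — area = 363.24 mm². Overall, the cross-section is a single solid region. Net area = 363.24 mm².

363.24 mm²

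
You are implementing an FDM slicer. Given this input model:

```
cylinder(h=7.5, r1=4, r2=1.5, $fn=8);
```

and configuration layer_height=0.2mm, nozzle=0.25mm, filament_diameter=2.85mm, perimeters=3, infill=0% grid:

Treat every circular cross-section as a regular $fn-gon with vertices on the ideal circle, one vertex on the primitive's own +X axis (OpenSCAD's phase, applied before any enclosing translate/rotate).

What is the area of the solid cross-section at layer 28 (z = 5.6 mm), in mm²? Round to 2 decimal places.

12.87 mm²

At z = 5.6 mm: the cone contributes a regular 8-gon of circumradius 2.133 (interpolated between r1=4 and r2=1.5 at t=0.747) (area = (8/2)·2.133²·sin(360°/8) = 12.87 mm²). Overall, the cross-section is a single solid region. Net area = 12.87 mm².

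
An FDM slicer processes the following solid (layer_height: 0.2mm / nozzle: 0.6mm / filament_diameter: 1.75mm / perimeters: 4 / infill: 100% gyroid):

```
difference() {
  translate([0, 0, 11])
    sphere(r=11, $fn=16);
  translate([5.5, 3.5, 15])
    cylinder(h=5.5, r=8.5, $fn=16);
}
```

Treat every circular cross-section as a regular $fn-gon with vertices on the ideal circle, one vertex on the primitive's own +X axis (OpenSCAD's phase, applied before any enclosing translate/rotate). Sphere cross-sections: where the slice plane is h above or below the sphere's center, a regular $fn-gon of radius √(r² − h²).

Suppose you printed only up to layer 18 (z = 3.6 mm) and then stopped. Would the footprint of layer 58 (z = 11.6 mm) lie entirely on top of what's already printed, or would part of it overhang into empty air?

Compare the two slices. At z = 3.6: the r=11 sphere contributes a regular 16-gon of circumradius √(11²−7.4²) = 8.139 (area = (16/2)·8.139²·sin(360°/16) = 202.79 mm²); the cylinder at (5.5, 3.5) does not reach this height (z outside [15, 20.5]); Taking the first minus the rest: none of the subtracted shapes is present at this height, so the r=11 sphere is unchanged — area = 202.79 mm². At z = 11.6: the r=11 sphere contributes a regular 16-gon of circumradius √(11²−0.6²) = 10.984 (area = (16/2)·10.984²·sin(360°/16) = 369.34 mm²); the cylinder at (5.5, 3.5) does not reach this height (z outside [15, 20.5]); Taking the first minus the rest: none of the subtracted shapes is present at this height, so the r=11 sphere is unchanged — area = 369.34 mm². Checking containment: at z = 11.6 the cross-section extends beyond the z = 3.6 cross-section by about 166.54 mm².

part overhangs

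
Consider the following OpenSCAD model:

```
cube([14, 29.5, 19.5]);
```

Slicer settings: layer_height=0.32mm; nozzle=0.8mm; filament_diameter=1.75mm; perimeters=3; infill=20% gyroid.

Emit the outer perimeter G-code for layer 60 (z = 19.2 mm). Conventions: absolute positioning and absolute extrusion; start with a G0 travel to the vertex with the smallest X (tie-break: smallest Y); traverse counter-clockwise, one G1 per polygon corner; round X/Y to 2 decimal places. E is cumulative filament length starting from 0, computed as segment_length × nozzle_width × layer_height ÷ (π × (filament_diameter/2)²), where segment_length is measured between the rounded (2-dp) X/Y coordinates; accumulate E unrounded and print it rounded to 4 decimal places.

G0 X0.00 Y0.00 Z19.20
G1 X14.00 Y0.00 E1.4901
G1 X14.00 Y29.50 E4.6298
G1 X0.00 Y29.50 E6.1199
G1 X0.00 Y0.00 E9.2596

At z = 19.2 mm: the cube is present — its section is the full 14×29.5 rectangle. The outline is a single polygon with 4 vertices. Extrusion per mm of travel: 0.8 × 0.32 / (π × 0.875²) = 0.106432. Accumulating E over each segment gives final E = 9.2596.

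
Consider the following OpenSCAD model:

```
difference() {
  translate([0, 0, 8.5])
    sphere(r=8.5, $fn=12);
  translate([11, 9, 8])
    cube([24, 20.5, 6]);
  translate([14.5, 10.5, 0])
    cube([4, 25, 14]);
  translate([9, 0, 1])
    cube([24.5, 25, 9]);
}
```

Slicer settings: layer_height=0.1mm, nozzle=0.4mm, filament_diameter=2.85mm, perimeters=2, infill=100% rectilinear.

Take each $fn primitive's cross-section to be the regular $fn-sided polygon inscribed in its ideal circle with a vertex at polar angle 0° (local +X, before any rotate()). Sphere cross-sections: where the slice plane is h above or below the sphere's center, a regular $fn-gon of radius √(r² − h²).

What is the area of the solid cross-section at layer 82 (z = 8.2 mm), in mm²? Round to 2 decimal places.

At z = 8.2 mm: the r=8.5 sphere slices to a regular 12-gon of circumradius 8.495 (√(r²−h²) with h=0.3 from center) (area = (12/2)·8.495²·sin(360°/12) = 216.48 mm²); the cube at (11, 9) (footprint 24×20.5) is included at this height (area 492.00 mm²); the cube at (14.5, 10.5) (footprint 4×25) is included at this height (area 100.00 mm²); the 24.5×25 cube at (9, 0) contributes its full rectangle (area 612.50 mm²); Subtracting the remaining from the first: starting from the r=8.5 sphere (216.48 mm²), the 24×20.5 cube at (11, 9) misses the remaining region (no effect); the 4×25 cube at (14.5, 10.5) misses the remaining region (no effect); the 24.5×25 cube at (9, 0) misses the remaining region (no effect) — area = 216.48 mm². Overall, the cross-section is a single solid region. Net area = 216.48 mm².

216.48 mm²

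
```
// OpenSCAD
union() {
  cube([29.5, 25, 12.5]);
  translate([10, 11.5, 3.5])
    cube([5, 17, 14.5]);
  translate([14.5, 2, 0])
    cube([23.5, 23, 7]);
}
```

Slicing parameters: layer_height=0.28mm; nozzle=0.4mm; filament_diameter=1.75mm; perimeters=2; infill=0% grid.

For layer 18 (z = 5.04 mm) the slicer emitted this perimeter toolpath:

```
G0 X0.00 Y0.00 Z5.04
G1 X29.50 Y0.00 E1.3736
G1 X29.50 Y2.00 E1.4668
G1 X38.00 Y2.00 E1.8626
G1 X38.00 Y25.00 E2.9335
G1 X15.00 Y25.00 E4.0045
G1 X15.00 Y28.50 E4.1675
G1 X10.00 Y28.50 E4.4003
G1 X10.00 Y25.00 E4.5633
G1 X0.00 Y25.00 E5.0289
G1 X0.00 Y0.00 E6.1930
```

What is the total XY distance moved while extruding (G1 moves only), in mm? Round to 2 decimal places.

Sum the Euclidean lengths of each G1 segment: total = 133.00 mm.

133.00 mm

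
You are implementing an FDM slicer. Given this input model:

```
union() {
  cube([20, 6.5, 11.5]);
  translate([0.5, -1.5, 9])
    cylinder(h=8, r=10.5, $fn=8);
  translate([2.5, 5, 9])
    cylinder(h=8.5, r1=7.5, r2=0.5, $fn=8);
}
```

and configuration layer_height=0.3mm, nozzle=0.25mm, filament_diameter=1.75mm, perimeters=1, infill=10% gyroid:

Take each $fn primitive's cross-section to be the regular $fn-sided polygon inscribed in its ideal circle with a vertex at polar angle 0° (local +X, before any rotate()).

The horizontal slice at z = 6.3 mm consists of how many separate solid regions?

At z = 6.3 mm: the cube is present — its section is the full 20×6.5 rectangle; the cylinder at (0.5, -1.5) does not reach this height (z outside [9, 17]); the cone at (2.5, 5) is not intersected at this z (z outside [9, 17.5]); Combining (union): only the 20×6.5 cube is present, so the union is just that shape — 1 connected region. The result has 1 disconnected region.

1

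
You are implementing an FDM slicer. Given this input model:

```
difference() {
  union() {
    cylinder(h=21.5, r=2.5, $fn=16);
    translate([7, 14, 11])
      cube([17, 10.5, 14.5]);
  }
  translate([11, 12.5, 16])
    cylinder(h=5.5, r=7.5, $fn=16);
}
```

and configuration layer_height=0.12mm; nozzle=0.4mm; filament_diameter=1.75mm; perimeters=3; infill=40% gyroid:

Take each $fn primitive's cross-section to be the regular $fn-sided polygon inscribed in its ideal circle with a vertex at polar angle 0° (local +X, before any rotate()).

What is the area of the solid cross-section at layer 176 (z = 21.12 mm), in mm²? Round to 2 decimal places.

At z = 21.12 mm: the r=2.5 cylinder gives a regular 16-gon of circumradius 2.5 (constant along its height) (area = (16/2)·2.500²·sin(360°/16) = 19.13 mm²); the cube at (7, 14) (footprint 17×10.5) is included at this height (area 178.50 mm²); Merging all regions: the 2 present regions are separate (no shared area or edge), so areas and boundary lengths simply add and each stays a separate island — area = 197.63 mm²; the r=7.5 cylinder at (11, 12.5) gives a regular 16-gon of circumradius 7.5 (constant along its height) (area = (16/2)·7.500²·sin(360°/16) = 172.21 mm²); Taking the first minus the rest: starting from that combined region (197.63 mm²), the r=7.5 cylinder at (11, 12.5) partially overlaps it — only the 54.13 mm² overlap (of its 172.21 mm²) is removed, clipping the outline — area = 143.50 mm². Overall, the cross-section has 2 separate islands. Net area = 143.50 mm².

143.50 mm²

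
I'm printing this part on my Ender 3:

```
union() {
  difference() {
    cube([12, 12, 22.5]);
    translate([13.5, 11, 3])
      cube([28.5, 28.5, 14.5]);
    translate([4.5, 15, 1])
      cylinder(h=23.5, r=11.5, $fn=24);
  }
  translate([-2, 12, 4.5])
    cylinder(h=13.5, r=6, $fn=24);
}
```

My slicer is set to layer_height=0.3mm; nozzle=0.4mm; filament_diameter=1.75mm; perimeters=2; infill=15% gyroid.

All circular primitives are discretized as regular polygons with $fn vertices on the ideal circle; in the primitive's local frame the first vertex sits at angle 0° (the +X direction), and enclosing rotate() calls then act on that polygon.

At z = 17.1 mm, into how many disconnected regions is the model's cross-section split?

At z = 17.1 mm: the cube is present — its section is the full 12×12 rectangle; the 28.5×28.5 cube at (13.5, 11) contributes its full rectangle; the r=11.5 cylinder at (4.5, 15) gives a regular 24-gon of circumradius 11.5 (constant along its height); After the difference (first − rest): starting from the 12×12 cube, the 28.5×28.5 cube at (13.5, 11) misses the remaining region (no effect); the r=11.5 cylinder at (4.5, 15) partially overlaps it — only the 93.20 mm² overlap (of its 410.75 mm²) is removed, clipping the outline — 1 connected region; the r=6 cylinder at (-2, 12) gives a regular 24-gon of circumradius 6 (constant along its height); Taking the union: the 2 present regions are separate (no shared area or edge), so areas and boundary lengths simply add and each stays a separate island — 2 connected regions. The result has 2 disconnected regions.

2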